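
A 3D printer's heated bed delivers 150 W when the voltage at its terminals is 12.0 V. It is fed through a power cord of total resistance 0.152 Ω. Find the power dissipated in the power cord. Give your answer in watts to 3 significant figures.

Only the current and the line resistance are needed for the I²R loss.
I = P / V = 150 / 12.0 = 12.50 A through the power cord.
P_line = I² R_line = (12.50)² × 0.152 = 23.75 W

23.8 W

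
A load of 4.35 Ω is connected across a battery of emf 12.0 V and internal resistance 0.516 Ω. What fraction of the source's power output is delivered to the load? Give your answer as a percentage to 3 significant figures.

89.4 %

The source delivers εI, of which I²R reaches the load and I²r is lost; since I is common, η = R/(R+r).
η = R / (R + r) = 4.35 / (4.35 + 0.516) = 0.8940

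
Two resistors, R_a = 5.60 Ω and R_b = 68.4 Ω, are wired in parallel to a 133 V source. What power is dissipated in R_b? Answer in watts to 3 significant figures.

Parallel branches share the same voltage; P = V²/R gives the branch power in one step.
P_R_b = V² / R_b = (133)² / 68.4 Ω = 258.6 W

259 W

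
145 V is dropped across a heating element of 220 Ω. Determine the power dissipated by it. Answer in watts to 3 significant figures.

With V across and R both known, P = V²/R gives the dissipation directly.
P = (145 V)² / 220 Ω = 95.57 W

95.6 W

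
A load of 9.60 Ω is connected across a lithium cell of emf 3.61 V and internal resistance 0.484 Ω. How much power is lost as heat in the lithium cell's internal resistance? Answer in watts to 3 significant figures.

0.0620 W

The source's internal resistance is just another series element carrying I; its dissipation is I²r.
I = ε / (r + R) = 3.61 / (0.484 + 9.60) = 0.3580 A
P_int = I² r = (0.3580)² × 0.484 = 0.06203 W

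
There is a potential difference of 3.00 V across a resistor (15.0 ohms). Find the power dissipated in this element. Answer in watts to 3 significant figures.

0.600 W

V and R are stated; P = V²/R avoids computing the current.
P = (3.00 V)² / 15.0 Ω = 0.6000 W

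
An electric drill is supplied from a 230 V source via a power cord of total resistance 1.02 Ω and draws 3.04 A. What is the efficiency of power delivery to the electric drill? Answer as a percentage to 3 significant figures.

98.7 %

The power cord carries the full 3.04 A.
P_line = I² R_line = (3.040)² × 1.02 = 9.426 W
P_source = V I = 230 × 3.040 = 699.2 W; P_load = 689.8 W
η = P_load / P_source = 689.8 / 699.2 = 0.9865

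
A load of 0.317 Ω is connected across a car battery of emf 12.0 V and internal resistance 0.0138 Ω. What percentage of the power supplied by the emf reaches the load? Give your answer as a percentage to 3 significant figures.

Both r and R carry the same current, so the power split is just the resistance split: η = R/(R+r).
η = R / (R + r) = 0.317 / (0.317 + 0.0138) = 0.9583

95.8 %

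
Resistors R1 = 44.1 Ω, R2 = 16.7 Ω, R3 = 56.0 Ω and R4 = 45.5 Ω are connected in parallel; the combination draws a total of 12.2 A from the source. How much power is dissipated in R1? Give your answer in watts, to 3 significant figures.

225 W

Parallel branches share V, not I — compute V via R_eq, then use V²/R for the target branch.
1/R_eq = 1/44.1 + 1/16.7 + 1/56.0 + 1/45.5 ⇒ R_eq = 8.171 Ω
V = I_total × R_eq = 12.20 × 8.171 = 99.68 V
P_R1 = V² / R1 = (99.68)² / 44.1 = 225.3 W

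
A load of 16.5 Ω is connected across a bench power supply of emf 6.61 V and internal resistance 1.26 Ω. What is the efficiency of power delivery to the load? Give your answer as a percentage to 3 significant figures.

The source delivers εI, of which I²R reaches the load and I²r is lost; since I is common, η = R/(R+r).
η = R / (R + r) = 16.5 / (16.5 + 1.26) = 0.9291

92.9 %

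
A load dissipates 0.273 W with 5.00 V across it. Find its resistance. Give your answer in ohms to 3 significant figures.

91.6 Ω

The two known quantities fix the third via R = V² / P.
R = (5.00)² / 0.273 = 91.58 Ω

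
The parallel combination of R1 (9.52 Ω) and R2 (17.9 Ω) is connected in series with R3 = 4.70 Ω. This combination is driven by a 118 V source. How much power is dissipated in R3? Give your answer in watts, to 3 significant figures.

First find R_p for the parallel pair, then treat R_p + R3 as a series loop.
R_p = (9.52×17.9)/(9.52+17.9) = 6.215 Ω
R_total = R_p + 4.70 = 6.215 + 4.70 = 10.91 Ω
I = V / R_total = 118 / 10.91 = 10.81 A
All the supply current flows through R3; use P = I²R3.
P_R3 = (10.81)² × 4.70 = 549.3 W

549 W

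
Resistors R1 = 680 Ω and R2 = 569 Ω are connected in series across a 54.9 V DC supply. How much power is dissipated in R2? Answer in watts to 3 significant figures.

In a series string the same current flows through every resistor — find that current, then P = I²R for the one we want.
R_total = 680 + 569 = 1249 Ω
I = V / R_total = 54.9 / 1249 = 0.04396 A
P_R2 = I² × R2 = (0.04396)² × 569 = 1.099 W

1.10 W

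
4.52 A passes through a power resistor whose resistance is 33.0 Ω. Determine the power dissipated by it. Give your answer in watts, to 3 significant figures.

With I and R stated, P = I²R applies in one step.
P = (4.520 A)² × 33.0 Ω = 674.2 W

674 W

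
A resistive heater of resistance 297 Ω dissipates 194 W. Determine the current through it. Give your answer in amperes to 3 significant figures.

0.808 A

From P = V I = I²R = V²/R, with the two given quantities we get I = √(P / R).
I = √(194 / 297) = 0.8082 A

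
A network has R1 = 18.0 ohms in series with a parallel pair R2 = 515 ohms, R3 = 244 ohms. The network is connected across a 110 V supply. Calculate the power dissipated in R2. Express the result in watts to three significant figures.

Replace R2 and R3 with their parallel equivalent so the circuit becomes R1 in series with R_p.
R_p = (515×244)/(515+244) = 165.6 Ω
R_total = 18.0 + 165.6 = 183.6 Ω
I = V / R_total = 110 / 183.6 = 0.5993 A
Voltage across the parallel pair: V_p = I × R_p = 0.5993 × 165.6 = 99.21 V
R2 sees V_p directly, so P = V_p² / R2.
P_R2 = (99.21)² / 515 = 19.11 W

19.1 W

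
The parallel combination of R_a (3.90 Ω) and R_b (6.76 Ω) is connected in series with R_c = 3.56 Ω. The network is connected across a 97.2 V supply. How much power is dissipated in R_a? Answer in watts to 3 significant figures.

Reduce the parallel combination to a single R_p; the circuit then becomes R_p in series with the remaining resistor.
R_p = (3.90×6.76)/(3.90+6.76) = 2.473 Ω
R_total = R_p + 3.56 = 2.473 + 3.56 = 6.033 Ω
I = V / R_total = 97.2 / 6.033 = 16.11 A
Voltage across the parallel pair: V_p = I × R_p = 16.11 × 2.473 = 39.85 V
R_a has V_p across it, so P = V_p²/R_a.
P_R_a = (39.85)² / 3.90 = 407.1 W

407 W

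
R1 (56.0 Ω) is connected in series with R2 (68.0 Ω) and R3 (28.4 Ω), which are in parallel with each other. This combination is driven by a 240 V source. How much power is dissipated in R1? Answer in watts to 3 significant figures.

558 W

Reduce the parallel pair to R_p first; the network is then a simple series string.
R_p = (68.0×28.4)/(68.0+28.4) = 20.03 Ω
R_total = 56.0 + 20.03 = 76.03 Ω
I = V / R_total = 240 / 76.03 = 3.157 A
The full supply current passes through R1: P = I²R.
P_R1 = (3.157)² × 56.0 = 558.0 W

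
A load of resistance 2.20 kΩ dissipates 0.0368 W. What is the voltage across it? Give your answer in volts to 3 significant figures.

9.00 V

Inverting the appropriate power form: V = √(P R).
V = √(0.0368 × 2200) = 8.998 V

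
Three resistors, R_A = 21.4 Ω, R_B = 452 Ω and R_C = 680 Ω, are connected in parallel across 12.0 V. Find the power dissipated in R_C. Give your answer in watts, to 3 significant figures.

0.212 W

Every branch has 12.0 V across it, so for R_C the power is simply V²/R.
P_R_C = V² / R_C = (12.0)² / 680 Ω = 0.2118 W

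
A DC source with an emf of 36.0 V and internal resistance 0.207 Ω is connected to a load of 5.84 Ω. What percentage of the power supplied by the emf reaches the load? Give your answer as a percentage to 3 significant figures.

The source delivers εI, of which I²R reaches the load and I²r is lost; since I is common, η = R/(R+r).
η = R / (R + r) = 5.84 / (5.84 + 0.207) = 0.9658

96.6 %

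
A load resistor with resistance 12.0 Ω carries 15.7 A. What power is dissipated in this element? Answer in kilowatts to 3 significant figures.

2.96 kW

The current through and the resistance of the element are both given; use P = I²R.
P = (15.70 A)² × 12.0 Ω = 2958 W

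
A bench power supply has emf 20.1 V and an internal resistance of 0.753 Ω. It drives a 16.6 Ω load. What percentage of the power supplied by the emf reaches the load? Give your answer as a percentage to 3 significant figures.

95.7 %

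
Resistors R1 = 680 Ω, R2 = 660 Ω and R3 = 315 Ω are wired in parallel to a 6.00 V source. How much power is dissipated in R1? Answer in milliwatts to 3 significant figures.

52.9 mW

The supply voltage appears across each parallel branch — just use P = V²/R1.
P_R1 = V² / R1 = (6.00)² / 680 Ω = 0.05294 W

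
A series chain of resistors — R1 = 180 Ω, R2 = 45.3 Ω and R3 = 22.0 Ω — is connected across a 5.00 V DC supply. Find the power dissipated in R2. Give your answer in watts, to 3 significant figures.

Every series element carries the same I. Get I from the total resistance, then P = I² × R2.
R_total = 180 + 45.3 + 22.0 = 247.3 Ω
I = V / R_total = 5.00 / 247.3 = 0.02022 A
P_R2 = I² × R2 = (0.02022)² × 45.3 = 0.01852 W

0.0185 W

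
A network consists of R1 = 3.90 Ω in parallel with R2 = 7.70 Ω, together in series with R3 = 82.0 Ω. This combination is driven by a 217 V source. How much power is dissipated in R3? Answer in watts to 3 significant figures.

540 W

Reduce the parallel combination to a single R_p; the circuit then becomes R_p in series with the remaining resistor.
R_p = (3.90×7.70)/(3.90+7.70) = 2.589 Ω
R_total = R_p + 82.0 = 2.589 + 82.0 = 84.59 Ω
I = V / R_total = 217 / 84.59 = 2.565 A
R3 is the series element, so its power is I²R.
P_R3 = (2.565)² × 82.0 = 539.6 W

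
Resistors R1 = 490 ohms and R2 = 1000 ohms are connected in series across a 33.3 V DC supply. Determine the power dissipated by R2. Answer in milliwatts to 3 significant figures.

499 mW

Every series element carries the same I. Get I from the total resistance, then P = I² × R2.
R_total = 490 + 1000 = 1490 Ω
I = V / R_total = 33.3 / 1490 = 0.02235 A
P_R2 = I² × R2 = (0.02235)² × 1000 = 0.4995 W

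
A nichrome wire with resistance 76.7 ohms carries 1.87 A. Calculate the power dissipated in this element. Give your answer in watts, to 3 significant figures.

268 W

Knowing I and R, the power is just I²R — no need to find V first.
P = (1.870 A)² × 76.7 Ω = 268.2 W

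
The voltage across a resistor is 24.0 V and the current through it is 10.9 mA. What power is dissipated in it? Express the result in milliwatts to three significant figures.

262 mW

V and I are known directly — P = V I, no intermediate step needed.
P = 24.0 V × 0.01090 A = 0.2616 W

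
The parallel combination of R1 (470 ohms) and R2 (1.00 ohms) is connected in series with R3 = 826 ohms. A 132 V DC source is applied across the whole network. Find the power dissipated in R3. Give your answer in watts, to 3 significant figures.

21.0 W

Reduce the parallel combination to a single R_p; the circuit then becomes R_p in series with the remaining resistor.
R_p = (470×1.00)/(470+1.00) = 0.9979 Ω
R_total = R_p + 826 = 0.9979 + 826 = 827.0 Ω
I = V / R_total = 132 / 827.0 = 0.1596 A
R3 is the series element, so its power is I²R.
P_R3 = (0.1596)² × 826 = 21.04 W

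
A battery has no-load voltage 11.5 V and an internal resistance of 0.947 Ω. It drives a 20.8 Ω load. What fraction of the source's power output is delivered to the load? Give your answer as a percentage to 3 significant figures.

95.6 %

The source delivers εI, of which I²R reaches the load and I²r is lost; since I is common, η = R/(R+r).
η = R / (R + r) = 20.8 / (20.8 + 0.947) = 0.9565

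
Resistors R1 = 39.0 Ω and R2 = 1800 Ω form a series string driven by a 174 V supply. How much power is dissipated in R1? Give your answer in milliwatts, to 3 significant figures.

Series elements share the same current, so find I first, then use P = I²R.
R_total = 39.0 + 1800 = 1839 Ω
I = V / R_total = 174 / 1839 = 0.09462 A
P_R1 = I² × R1 = (0.09462)² × 39.0 = 0.3491 W

349 mW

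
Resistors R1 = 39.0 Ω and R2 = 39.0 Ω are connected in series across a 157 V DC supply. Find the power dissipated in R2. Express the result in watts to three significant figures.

In a series string the same current flows through every resistor — find that current, then P = I²R for the one we want.
R_total = 39.0 + 39.0 = 78.00 Ω
I = V / R_total = 157 / 78.00 = 2.013 A
P_R2 = I² × R2 = (2.013)² × 39.0 = 158.0 W

158 W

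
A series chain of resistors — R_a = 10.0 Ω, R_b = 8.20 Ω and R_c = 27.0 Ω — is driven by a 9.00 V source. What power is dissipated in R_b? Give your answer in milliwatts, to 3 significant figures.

325 mW

Series elements share the same current, so find I first, then use P = I²R.
R_total = 10.0 + 8.20 + 27.0 = 45.20 Ω
I = V / R_total = 9.00 / 45.20 = 0.1991 A
P_R_b = I² × R_b = (0.1991)² × 8.20 = 0.3251 W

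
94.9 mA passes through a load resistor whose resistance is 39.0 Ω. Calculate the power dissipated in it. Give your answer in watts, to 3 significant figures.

Knowing I and R, the power is just I²R — no need to find V first.
P = (0.09490 A)² × 39.0 Ω = 0.3512 W

0.351 W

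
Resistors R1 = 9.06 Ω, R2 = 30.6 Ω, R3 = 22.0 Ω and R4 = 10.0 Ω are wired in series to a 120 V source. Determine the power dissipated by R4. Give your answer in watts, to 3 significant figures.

Series elements share the same current, so find I first, then use P = I²R.
R_total = 9.06 + 30.6 + 22.0 + 10.0 = 71.66 Ω
I = V / R_total = 120 / 71.66 = 1.675 A
P_R4 = I² × R4 = (1.675)² × 10.0 = 28.04 W

28.0 W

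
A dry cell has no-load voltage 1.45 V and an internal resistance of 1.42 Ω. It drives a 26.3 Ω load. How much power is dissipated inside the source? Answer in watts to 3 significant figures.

r is in series with the load, so it carries the full circuit current — the loss in it is I²r.
I = ε / (r + R) = 1.45 / (1.42 + 26.3) = 0.05231 A
P_int = I² r = (0.05231)² × 1.42 = 0.003885 W

0.00389 W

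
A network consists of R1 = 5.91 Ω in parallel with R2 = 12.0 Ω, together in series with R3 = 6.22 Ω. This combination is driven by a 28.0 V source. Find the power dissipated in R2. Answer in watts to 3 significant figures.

Combine R1 and R2 into their parallel equivalent first, reducing the network to two series resistors.
R_p = (5.91×12.0)/(5.91+12.0) = 3.960 Ω
R_total = R_p + 6.22 = 3.960 + 6.22 = 10.18 Ω
I = V / R_total = 28.0 / 10.18 = 2.751 A
Voltage across the parallel pair: V_p = I × R_p = 2.751 × 3.960 = 10.89 V
R2 has V_p across it, so P = V_p²/R2.
P_R2 = (10.89)² / 12.0 = 9.886 W

9.89 W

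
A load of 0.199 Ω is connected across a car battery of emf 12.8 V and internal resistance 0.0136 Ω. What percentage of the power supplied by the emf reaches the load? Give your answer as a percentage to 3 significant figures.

93.6 %

Both r and R carry the same current, so the power split is just the resistance split: η = R/(R+r).
η = R / (R + r) = 0.199 / (0.199 + 0.0136) = 0.9360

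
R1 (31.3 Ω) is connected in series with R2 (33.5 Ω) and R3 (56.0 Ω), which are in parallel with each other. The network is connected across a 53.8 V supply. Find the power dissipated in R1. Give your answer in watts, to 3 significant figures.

33.2 W

Replace R2 and R3 with their parallel equivalent so the circuit becomes R1 in series with R_p.
R_p = (33.5×56.0)/(33.5+56.0) = 20.96 Ω
R_total = 31.3 + 20.96 = 52.26 Ω
I = V / R_total = 53.8 / 52.26 = 1.029 A
All the current flows through R1; use P = I²R.
P_R1 = (1.029)² × 31.3 = 33.17 W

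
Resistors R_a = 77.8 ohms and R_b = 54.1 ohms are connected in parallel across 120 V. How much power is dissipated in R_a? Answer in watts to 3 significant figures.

185 W

Every branch has 120 V across it, so for R_a the power is simply V²/R.
P_R_a = V² / R_a = (120)² / 77.8 Ω = 185.1 W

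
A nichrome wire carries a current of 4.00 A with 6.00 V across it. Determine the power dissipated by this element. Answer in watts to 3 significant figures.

24.0 W

Since both terminal voltage and current are stated, P = V I gives the power in one step.
P = 6.00 V × 4.000 A = 24.00 W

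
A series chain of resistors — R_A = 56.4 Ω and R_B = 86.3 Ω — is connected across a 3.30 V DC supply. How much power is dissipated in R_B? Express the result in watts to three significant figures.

0.0462 W

Series elements share the same current, so find I first, then use P = I²R.
R_total = 56.4 + 86.3 = 142.7 Ω
I = V / R_total = 3.30 / 142.7 = 0.02313 A
P_R_B = I² × R_B = (0.02313)² × 86.3 = 0.04615 W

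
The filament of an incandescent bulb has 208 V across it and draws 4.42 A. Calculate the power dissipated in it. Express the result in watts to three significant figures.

919 W

Since both terminal voltage and current are stated, P = V I gives the power in one step.
P = 208 V × 4.420 A = 919.4 W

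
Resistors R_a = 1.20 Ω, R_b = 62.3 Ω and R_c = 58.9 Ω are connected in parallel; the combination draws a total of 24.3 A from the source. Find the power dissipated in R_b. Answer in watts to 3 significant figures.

Only the total current is stated, so first find the parallel equivalent to get the voltage across the combination.
1/R_eq = 1/1.20 + 1/62.3 + 1/58.9 ⇒ R_eq = 1.154 Ω
V = I_total × R_eq = 24.30 × 1.154 = 28.05 V
P_R_b = V² / R_b = (28.05)² / 62.3 = 12.63 W

12.6 W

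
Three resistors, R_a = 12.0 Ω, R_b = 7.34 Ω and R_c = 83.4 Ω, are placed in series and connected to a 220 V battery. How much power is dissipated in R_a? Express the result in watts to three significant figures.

Every series element carries the same I. Get I from the total resistance, then P = I² × R_a.
R_total = 12.0 + 7.34 + 83.4 = 102.7 Ω
I = V / R_total = 220 / 102.7 = 2.141 A
P_R_a = I² × R_a = (2.141)² × 12.0 = 55.02 W

55.0 W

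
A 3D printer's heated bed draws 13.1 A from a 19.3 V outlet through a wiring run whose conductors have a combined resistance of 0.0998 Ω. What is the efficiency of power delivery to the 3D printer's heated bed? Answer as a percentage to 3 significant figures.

93.2 %

The wiring run carries the full 13.1 A.
P_line = I² R_line = (13.10)² × 0.0998 = 17.13 W
P_source = V I = 19.3 × 13.10 = 252.8 W; P_load = 235.7 W
η = P_load / P_source = 235.7 / 252.8 = 0.9323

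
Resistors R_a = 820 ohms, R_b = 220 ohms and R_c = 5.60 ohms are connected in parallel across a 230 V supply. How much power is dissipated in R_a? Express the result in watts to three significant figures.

Every branch has 230 V across it, so for R_a the power is simply V²/R.
P_R_a = V² / R_a = (230)² / 820 Ω = 64.51 W

64.5 W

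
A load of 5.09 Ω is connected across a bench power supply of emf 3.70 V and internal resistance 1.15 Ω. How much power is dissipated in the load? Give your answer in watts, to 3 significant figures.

Load and internal resistance form a series loop — compute the loop current, then the load power via I²R.
I = ε / (r + R) = 3.70 / (1.15 + 5.09) = 0.5929 A
P_load = I² R = (0.5929)² × 5.09 = 1.790 W

1.79 W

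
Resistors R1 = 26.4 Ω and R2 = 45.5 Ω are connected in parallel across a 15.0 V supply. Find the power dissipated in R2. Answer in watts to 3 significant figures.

Parallel branches share the same voltage; P = V²/R gives the branch power in one step.
P_R2 = V² / R2 = (15.0)² / 45.5 Ω = 4.945 W

4.95 W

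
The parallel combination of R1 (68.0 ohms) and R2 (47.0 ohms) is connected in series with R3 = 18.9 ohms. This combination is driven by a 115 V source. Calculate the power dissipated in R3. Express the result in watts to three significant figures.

Combine R1 and R2 into their parallel equivalent first, reducing the network to two series resistors.
R_p = (68.0×47.0)/(68.0+47.0) = 27.79 Ω
R_total = R_p + 18.9 = 27.79 + 18.9 = 46.69 Ω
I = V / R_total = 115 / 46.69 = 2.463 A
R3 carries the full series current, so P = I²R.
P_R3 = (2.463)² × 18.9 = 114.7 W

115 W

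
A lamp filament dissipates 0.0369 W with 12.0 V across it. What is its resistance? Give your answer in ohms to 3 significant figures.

The two known quantities fix the third via R = V² / P.
R = (12.0)² / 0.0369 = 3902 Ω

3900 Ω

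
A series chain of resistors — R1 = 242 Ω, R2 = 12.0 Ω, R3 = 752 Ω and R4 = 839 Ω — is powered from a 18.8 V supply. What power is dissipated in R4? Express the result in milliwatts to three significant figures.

87.1 mW

Every series element carries the same I. Get I from the total resistance, then P = I² × R4.
R_total = 242 + 12.0 + 752 + 839 = 1845 Ω
I = V / R_total = 18.8 / 1845 = 0.01019 A
P_R4 = I² × R4 = (0.01019)² × 839 = 0.08711 W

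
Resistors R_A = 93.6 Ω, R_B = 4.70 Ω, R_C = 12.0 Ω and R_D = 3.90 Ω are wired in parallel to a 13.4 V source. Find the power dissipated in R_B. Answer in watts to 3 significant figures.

38.2 W

R_B sits directly across the source, so P = V²/R with V = 13.4 V.
P_R_B = V² / R_B = (13.4)² / 4.70 Ω = 38.20 W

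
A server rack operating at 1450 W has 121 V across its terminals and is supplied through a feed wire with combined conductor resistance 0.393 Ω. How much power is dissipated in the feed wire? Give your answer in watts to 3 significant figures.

The feed wire and load are in series, so the same current flows in both; the loss is I²R_line.
I = P / V = 1450 / 121 = 11.98 A through the feed wire.
P_line = I² R_line = (11.98)² × 0.393 = 56.44 W

56.4 W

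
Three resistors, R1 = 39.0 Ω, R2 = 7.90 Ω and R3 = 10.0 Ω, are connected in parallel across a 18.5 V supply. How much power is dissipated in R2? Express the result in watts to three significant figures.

43.3 W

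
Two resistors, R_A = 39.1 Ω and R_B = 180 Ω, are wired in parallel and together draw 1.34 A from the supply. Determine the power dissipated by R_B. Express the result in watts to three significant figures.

10.3 W

Parallel branches share V, not I — compute V via R_eq, then use V²/R for the target branch.
1/R_eq = 1/39.1 + 1/180 ⇒ R_eq = 32.12 Ω
V = I_total × R_eq = 1.340 × 32.12 = 43.04 V
P_R_B = V² / R_B = (43.04)² / 180 = 10.29 W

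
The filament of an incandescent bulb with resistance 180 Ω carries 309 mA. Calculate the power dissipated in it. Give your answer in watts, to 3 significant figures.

17.2 W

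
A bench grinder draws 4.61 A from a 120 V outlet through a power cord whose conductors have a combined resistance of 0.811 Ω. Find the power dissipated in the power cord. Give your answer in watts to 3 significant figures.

17.2 W

Only the current and the line resistance are needed for the I²R loss.
The power cord carries the full 4.61 A.
P_line = I² R_line = (4.610)² × 0.811 = 17.24 W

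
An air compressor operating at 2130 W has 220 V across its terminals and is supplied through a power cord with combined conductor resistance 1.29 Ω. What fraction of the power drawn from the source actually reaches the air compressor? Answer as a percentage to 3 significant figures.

94.6 %

I = P / V = 2130 / 220 = 9.682 A through the power cord.
P_line = I² R_line = (9.682)² × 1.29 = 120.9 W
P_source = P_load + P_line = 2130 + 120.9 = 2251 W
η = P_load / P_source = 2130 / 2251 = 0.9463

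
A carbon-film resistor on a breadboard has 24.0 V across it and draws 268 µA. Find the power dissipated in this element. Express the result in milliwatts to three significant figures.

V and I are known directly — P = V I, no intermediate step needed.
P = 24.0 V × 0.0002680 A = 0.006432 W

6.43 mW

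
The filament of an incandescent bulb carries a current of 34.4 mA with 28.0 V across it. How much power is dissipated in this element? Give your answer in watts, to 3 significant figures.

0.963 W

V and I are known directly — P = V I, no intermediate step needed.
P = 28.0 V × 0.03440 A = 0.9632 W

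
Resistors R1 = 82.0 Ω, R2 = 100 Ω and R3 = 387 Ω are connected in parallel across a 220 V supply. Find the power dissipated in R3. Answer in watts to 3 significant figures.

Every branch has 220 V across it, so for R3 the power is simply V²/R.
P_R3 = V² / R3 = (220)² / 387 Ω = 125.1 W

125 W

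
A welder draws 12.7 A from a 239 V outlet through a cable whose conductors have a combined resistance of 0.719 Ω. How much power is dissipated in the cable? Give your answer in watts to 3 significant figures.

116 W

Line loss is just I²R for the cable — we know both I and R_line directly.
The cable carries the full 12.7 A.
P_line = I² R_line = (12.70)² × 0.719 = 116.0 W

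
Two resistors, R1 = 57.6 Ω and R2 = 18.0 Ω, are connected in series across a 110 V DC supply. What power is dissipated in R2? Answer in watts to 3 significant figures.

Every series element carries the same I. Get I from the total resistance, then P = I² × R2.
R_total = 57.6 + 18.0 = 75.60 Ω
I = V / R_total = 110 / 75.60 = 1.455 A
P_R2 = I² × R2 = (1.455)² × 18.0 = 38.11 W

38.1 W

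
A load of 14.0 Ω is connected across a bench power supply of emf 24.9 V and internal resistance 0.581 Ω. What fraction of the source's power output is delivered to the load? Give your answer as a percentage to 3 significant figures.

Both r and R carry the same current, so the power split is just the resistance split: η = R/(R+r).
η = R / (R + r) = 14.0 / (14.0 + 0.581) = 0.9602

96.0 %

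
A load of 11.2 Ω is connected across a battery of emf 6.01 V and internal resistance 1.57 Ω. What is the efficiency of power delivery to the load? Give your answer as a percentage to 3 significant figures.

87.7 %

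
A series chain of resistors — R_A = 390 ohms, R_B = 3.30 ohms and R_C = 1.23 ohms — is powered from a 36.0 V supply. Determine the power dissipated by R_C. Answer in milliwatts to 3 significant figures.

In a series string the same current flows through every resistor — find that current, then P = I²R for the one we want.
R_total = 390 + 3.30 + 1.23 = 394.5 Ω
I = V / R_total = 36.0 / 394.5 = 0.09125 A
P_R_C = I² × R_C = (0.09125)² × 1.23 = 0.01024 W

10.2 mW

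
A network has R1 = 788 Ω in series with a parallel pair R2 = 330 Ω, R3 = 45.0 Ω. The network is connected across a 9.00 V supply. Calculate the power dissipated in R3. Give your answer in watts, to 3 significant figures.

Collapse R2‖R3 to a single equivalent, reducing the network to two series elements.
R_p = (330×45.0)/(330+45.0) = 39.60 Ω
R_total = 788 + 39.60 = 827.6 Ω
I = V / R_total = 9.00 / 827.6 = 0.01087 A
Voltage across the parallel pair: V_p = I × R_p = 0.01087 × 39.60 = 0.4306 V
With V_p across R3, its power is V_p²/R3.
P_R3 = (0.4306)² / 45.0 = 0.004121 W

0.00412 W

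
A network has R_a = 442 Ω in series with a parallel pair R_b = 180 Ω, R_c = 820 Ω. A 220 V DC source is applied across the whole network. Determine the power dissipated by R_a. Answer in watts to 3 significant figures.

Collapse R_b‖R_c to a single equivalent, reducing the network to two series elements.
R_p = (180×820)/(180+820) = 147.6 Ω
R_total = 442 + 147.6 = 589.6 Ω
I = V / R_total = 220 / 589.6 = 0.3731 A
R_a is in the main series path, so its power is I²R_a.
P_R_a = (0.3731)² × 442 = 61.54 W

61.5 W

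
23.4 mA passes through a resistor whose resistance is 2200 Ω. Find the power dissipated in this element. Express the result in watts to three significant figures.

1.20 W

Current and resistance are given, so P = I²R is the direct form.
P = (0.02340 A)² × 2200 Ω = 1.205 W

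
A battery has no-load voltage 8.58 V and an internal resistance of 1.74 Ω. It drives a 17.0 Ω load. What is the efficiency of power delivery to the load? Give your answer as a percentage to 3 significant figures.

90.7 %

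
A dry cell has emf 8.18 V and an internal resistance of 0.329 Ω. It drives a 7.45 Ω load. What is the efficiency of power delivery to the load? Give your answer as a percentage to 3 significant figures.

95.8 %

Both r and R carry the same current, so the power split is just the resistance split: η = R/(R+r).
η = R / (R + r) = 7.45 / (7.45 + 0.329) = 0.9577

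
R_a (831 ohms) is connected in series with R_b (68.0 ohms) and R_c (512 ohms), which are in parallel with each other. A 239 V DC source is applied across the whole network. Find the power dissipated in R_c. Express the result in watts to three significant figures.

0.506 W

First combine the parallel branches into one equivalent R_p, then R_a + R_p is a series pair.
R_p = (68.0×512)/(68.0+512) = 60.03 Ω
R_total = 831 + 60.03 = 891.0 Ω
I = V / R_total = 239 / 891.0 = 0.2682 A
Voltage across the parallel pair: V_p = I × R_p = 0.2682 × 60.03 = 16.10 V
R_c sees V_p directly, so P = V_p² / R_c.
P_R_c = (16.10)² / 512 = 0.5063 W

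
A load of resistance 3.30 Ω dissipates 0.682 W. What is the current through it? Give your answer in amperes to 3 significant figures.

0.455 A

Inverting the appropriate power form: I = √(P / R).
I = √(0.682 / 3.30) = 0.4546 A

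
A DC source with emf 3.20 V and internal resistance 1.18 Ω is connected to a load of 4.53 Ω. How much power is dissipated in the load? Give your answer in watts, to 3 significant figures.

Load and internal resistance form a series loop — compute the loop current, then the load power via I²R.
I = ε / (r + R) = 3.20 / (1.18 + 4.53) = 0.5604 A
P_load = I² R = (0.5604)² × 4.53 = 1.423 W

1.42 W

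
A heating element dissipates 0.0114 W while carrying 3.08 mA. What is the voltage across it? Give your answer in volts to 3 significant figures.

Inverting the appropriate power form: V = P / I.
V = 0.0114 / 0.003080 = 3.701 V

3.70 V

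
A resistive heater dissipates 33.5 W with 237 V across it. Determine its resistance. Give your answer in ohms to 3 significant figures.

1680 Ω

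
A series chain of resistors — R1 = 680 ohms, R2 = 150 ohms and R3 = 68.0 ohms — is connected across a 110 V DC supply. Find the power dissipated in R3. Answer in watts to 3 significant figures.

Every series element carries the same I. Get I from the total resistance, then P = I² × R3.
R_total = 680 + 150 + 68.0 = 898.0 Ω
I = V / R_total = 110 / 898.0 = 0.1225 A
P_R3 = I² × R3 = (0.1225)² × 68.0 = 1.020 W

1.02 W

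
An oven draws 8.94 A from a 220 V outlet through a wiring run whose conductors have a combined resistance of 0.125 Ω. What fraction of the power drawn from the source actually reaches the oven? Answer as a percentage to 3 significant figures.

The wiring run carries the full 8.94 A.
P_line = I² R_line = (8.940)² × 0.125 = 9.990 W
P_source = V I = 220 × 8.940 = 1967 W; P_load = 1957 W
η = P_load / P_source = 1957 / 1967 = 0.9949

99.5 %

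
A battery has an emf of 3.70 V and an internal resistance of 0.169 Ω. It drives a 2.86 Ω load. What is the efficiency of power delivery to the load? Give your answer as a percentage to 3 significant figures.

The source delivers εI, of which I²R reaches the load and I²r is lost; since I is common, η = R/(R+r).
η = R / (R + r) = 2.86 / (2.86 + 0.169) = 0.9442

94.4 %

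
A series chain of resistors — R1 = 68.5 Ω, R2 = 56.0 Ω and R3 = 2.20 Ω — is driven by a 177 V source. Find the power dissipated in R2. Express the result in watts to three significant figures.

Since the resistors are in series they all carry the loop current I = V/R_total; the power in any one is I²R.
R_total = 68.5 + 56.0 + 2.20 = 126.7 Ω
I = V / R_total = 177 / 126.7 = 1.397 A
P_R2 = I² × R2 = (1.397)² × 56.0 = 109.3 W

109 W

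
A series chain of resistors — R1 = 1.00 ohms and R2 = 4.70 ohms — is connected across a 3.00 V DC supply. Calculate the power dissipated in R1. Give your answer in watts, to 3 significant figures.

Since the resistors are in series they all carry the loop current I = V/R_total; the power in any one is I²R.
R_total = 1.00 + 4.70 = 5.700 Ω
I = V / R_total = 3.00 / 5.700 = 0.5263 A
P_R1 = I² × R1 = (0.5263)² × 1.00 = 0.2770 W

0.277 W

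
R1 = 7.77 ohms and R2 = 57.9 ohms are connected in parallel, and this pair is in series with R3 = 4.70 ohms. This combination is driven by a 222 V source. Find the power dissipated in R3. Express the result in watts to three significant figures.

Combine R1 and R2 into their parallel equivalent first, reducing the network to two series resistors.
R_p = (7.77×57.9)/(7.77+57.9) = 6.851 Ω
R_total = R_p + 4.70 = 6.851 + 4.70 = 11.55 Ω
I = V / R_total = 222 / 11.55 = 19.22 A
R3 carries the full series current, so P = I²R.
P_R3 = (19.22)² × 4.70 = 1736 W

1740 W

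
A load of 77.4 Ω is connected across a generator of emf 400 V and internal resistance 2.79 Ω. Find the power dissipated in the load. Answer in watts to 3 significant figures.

Load and internal resistance form a series loop — compute the loop current, then the load power via I²R.
I = ε / (r + R) = 400 / (2.79 + 77.4) = 4.988 A
P_load = I² R = (4.988)² × 77.4 = 1926 W

1930 W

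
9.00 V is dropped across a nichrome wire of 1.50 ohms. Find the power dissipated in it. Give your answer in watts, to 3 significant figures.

54.0 W

We know the drop across the element and its resistance — P = V²/R, one step.
P = (9.00 V)² / 1.50 Ω = 54.00 W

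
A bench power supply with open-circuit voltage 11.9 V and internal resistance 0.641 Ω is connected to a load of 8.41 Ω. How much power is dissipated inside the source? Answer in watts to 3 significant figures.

The internal resistance carries the same current as the load; P_int = I²r.
I = ε / (r + R) = 11.9 / (0.641 + 8.41) = 1.315 A
P_int = I² r = (1.315)² × 0.641 = 1.108 W

1.11 W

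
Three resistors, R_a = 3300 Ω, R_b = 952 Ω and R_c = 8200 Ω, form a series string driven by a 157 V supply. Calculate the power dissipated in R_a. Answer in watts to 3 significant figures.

In a series string the same current flows through every resistor — find that current, then P = I²R for the one we want.
R_total = 3300 + 952 + 8200 = 12450 Ω
I = V / R_total = 157 / 12450 = 0.01261 A
P_R_a = I² × R_a = (0.01261)² × 3300 = 0.5246 W

0.525 W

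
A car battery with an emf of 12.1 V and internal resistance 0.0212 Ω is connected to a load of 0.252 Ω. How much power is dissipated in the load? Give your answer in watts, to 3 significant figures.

The internal resistance and the load are in series, so the same I flows through both; get I from ε/(r+R), then I²R for the load.
I = ε / (r + R) = 12.1 / (0.0212 + 0.252) = 44.29 A
P_load = I² R = (44.29)² × 0.252 = 494.3 W

494 W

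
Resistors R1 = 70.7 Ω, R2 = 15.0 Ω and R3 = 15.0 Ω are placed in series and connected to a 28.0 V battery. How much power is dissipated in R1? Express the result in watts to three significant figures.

5.47 W

The current is common to all series resistors; compute it, then apply P = I²R for the target.
R_total = 70.7 + 15.0 + 15.0 = 100.7 Ω
I = V / R_total = 28.0 / 100.7 = 0.2781 A
P_R1 = I² × R1 = (0.2781)² × 70.7 = 5.466 W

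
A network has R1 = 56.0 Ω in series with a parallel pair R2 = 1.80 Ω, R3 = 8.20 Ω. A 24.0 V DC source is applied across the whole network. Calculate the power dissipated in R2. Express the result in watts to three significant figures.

0.211 W

Reduce the parallel pair to R_p first; the network is then a simple series string.
R_p = (1.80×8.20)/(1.80+8.20) = 1.476 Ω
R_total = 56.0 + 1.476 = 57.48 Ω
I = V / R_total = 24.0 / 57.48 = 0.4176 A
Voltage across the parallel pair: V_p = I × R_p = 0.4176 × 1.476 = 0.6163 V
With V_p across R2, its power is V_p²/R2.
P_R2 = (0.6163)² / 1.80 = 0.2110 W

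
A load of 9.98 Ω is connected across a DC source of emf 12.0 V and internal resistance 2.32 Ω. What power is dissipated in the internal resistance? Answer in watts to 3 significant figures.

r is in series with the load, so it carries the full circuit current — the loss in it is I²r.
I = ε / (r + R) = 12.0 / (2.32 + 9.98) = 0.9756 A
P_int = I² r = (0.9756)² × 2.32 = 2.208 W

2.21 W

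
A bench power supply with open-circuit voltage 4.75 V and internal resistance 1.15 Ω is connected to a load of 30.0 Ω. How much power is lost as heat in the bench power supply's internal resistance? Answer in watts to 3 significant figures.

Internal loss is I²r, with I set by the total series resistance r+R.
I = ε / (r + R) = 4.75 / (1.15 + 30.0) = 0.1525 A
P_int = I² r = (0.1525)² × 1.15 = 0.02674 W

0.0267 W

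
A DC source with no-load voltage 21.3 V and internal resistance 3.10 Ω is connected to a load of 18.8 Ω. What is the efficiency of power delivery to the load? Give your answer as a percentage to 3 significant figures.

85.8 %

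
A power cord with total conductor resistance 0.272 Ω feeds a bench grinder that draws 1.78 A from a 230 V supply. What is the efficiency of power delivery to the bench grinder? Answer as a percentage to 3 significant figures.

99.8 %

The power cord carries the full 1.78 A.
P_line = I² R_line = (1.780)² × 0.272 = 0.8618 W
P_source = V I = 230 × 1.780 = 409.4 W; P_load = 408.5 W
η = P_load / P_source = 408.5 / 409.4 = 0.9979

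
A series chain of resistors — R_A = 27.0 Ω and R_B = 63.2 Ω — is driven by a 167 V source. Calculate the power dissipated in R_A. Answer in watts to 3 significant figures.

92.6 W

The current is common to all series resistors; compute it, then apply P = I²R for the target.
R_total = 27.0 + 63.2 = 90.20 Ω
I = V / R_total = 167 / 90.20 = 1.851 A
P_R_A = I² × R_A = (1.851)² × 27.0 = 92.55 W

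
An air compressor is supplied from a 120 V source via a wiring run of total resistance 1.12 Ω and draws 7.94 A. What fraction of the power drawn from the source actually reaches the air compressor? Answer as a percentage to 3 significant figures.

92.6 %

The wiring run carries the full 7.94 A.
P_line = I² R_line = (7.940)² × 1.12 = 70.61 W
P_source = V I = 120 × 7.940 = 952.8 W; P_load = 882.2 W
η = P_load / P_source = 882.2 / 952.8 = 0.9259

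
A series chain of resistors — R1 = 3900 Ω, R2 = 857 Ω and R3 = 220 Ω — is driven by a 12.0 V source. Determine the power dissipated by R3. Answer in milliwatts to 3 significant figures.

1.28 mW

In a series string the same current flows through every resistor — find that current, then P = I²R for the one we want.
R_total = 3900 + 857 + 220 = 4977 Ω
I = V / R_total = 12.0 / 4977 = 0.002411 A
P_R3 = I² × R3 = (0.002411)² × 220 = 0.001279 W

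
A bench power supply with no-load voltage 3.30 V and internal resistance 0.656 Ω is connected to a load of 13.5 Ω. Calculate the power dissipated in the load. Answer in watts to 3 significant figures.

0.734 W

Find the circuit current first, then P = I²R for the load (series elements share I).
I = ε / (r + R) = 3.30 / (0.656 + 13.5) = 0.2331 A
P_load = I² R = (0.2331)² × 13.5 = 0.7336 W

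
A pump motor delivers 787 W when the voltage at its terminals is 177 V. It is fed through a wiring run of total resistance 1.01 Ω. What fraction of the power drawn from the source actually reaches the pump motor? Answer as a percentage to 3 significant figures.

I = P / V = 787 / 177 = 4.446 A through the wiring run.
P_line = I² R_line = (4.446)² × 1.01 = 19.97 W
P_source = P_load + P_line = 787.0 + 19.97 = 807.0 W
η = P_load / P_source = 787.0 / 807.0 = 0.9753

97.5 %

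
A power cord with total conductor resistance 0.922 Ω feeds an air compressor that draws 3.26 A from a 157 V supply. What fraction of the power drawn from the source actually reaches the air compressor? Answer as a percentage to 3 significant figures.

The power cord carries the full 3.26 A.
P_line = I² R_line = (3.260)² × 0.922 = 9.799 W
P_source = V I = 157 × 3.260 = 511.8 W; P_load = 502.0 W
η = P_load / P_source = 502.0 / 511.8 = 0.9809

98.1 %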